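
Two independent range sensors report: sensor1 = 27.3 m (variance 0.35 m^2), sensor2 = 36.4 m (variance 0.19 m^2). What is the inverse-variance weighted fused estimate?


w1 = (1/var1) / (1/var1 + 1/var2)
   = 2.8571 / (2.8571 + 5.2632) = 0.3519
w2 = 1 - w1 = 0.6481
fused = w1*s1 + w2*s2 = 9.6056 + 23.5926
= 33.1981 m


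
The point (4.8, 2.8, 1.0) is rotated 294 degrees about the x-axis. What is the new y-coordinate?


Rotation about x-axis: y' = y*cos(theta) - z*sin(theta)
= 2.8 * 0.4067 - 1.0 * -0.9135
= 2.0524


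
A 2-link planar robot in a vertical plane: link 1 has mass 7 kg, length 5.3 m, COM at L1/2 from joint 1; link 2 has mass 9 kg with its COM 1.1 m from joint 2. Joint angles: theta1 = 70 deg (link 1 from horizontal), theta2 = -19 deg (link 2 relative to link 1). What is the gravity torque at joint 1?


Horizontal distance from joint 1 to link-1 COM:
  x_c1 = (L1/2)*cos(t1) = 2.65 * 0.342 = 0.9064 m
Horizontal distance from joint 1 to link-2 COM:
  x_c2 = L1*cos(t1) + Lc2*cos(t1+t2)
       = 5.3*0.342 + 1.1*0.6293 = 2.505 m
tau1 = m1*g*x_c1 + m2*g*x_c2
     = 7*9.81*0.9064 + 9*9.81*2.505
     = 62.2393 + 221.1628
     = 283.4021 Nm


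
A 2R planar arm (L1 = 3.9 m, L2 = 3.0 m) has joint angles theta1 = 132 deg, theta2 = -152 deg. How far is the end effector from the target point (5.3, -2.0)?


End effector via forward kinematics:
x = L1*cos(t1) + L2*cos(t1+t2) = 0.2095
y = L1*sin(t1) + L2*sin(t1+t2) = 1.8722
Distance to target:
d = sqrt((5.3 - 0.2095)^2 + (-2.0 - 1.8722)^2)
= sqrt(25.9135 + 14.994)
= 6.3959 m


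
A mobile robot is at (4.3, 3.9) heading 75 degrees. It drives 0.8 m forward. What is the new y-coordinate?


y_new = y0 + d*sin(theta)
= 3.9 + 0.8*sin(75)
= 3.9 + 0.7727
= 4.6727


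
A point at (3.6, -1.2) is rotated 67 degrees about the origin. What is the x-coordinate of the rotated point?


x' = x*cos(theta) - y*sin(theta)
cos(67 deg) = 0.3907, sin(67 deg) = 0.9205
x' = 3.6 * 0.3907 - -1.2 * 0.9205
= 1.4066 - -1.1046
= 2.5112


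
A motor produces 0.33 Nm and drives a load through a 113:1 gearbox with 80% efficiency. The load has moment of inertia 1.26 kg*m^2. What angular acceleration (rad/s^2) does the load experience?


tau_out = tau_motor * N * eta
= 0.33 * 113 * 0.8 = 29.832 Nm
alpha = tau_out / I = 29.832 / 1.26
= 23.6762 rad/s^2


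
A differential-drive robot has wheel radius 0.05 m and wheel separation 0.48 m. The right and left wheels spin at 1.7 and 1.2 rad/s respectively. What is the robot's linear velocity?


vR = r*wR = 0.05*1.7 = 0.085 m/s
vL = r*wL = 0.05*1.2 = 0.06 m/s
v = (vR+vL)/2 = 0.0725 m/s
omega = (vR-vL)/L = 0.0521 rad/s
linear velocity = 0.0725 m/s


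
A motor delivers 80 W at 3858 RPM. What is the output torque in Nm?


omega = 3858 * 2*pi/60 = 404.0088 rad/s
tau = P / omega = 80 / 404.0088
= 0.198 Nm


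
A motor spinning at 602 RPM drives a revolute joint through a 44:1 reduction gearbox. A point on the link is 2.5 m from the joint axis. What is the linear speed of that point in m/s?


omega_motor = 602 * 2*pi/60 = 63.0413 rad/s
omega_joint = omega_motor / 44 = 1.4328 rad/s
v = omega_joint * r = 1.4328 * 2.5
= 3.5819 m/s


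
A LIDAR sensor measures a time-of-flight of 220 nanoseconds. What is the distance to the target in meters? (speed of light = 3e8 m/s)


tof = 220 ns = 2.2e-07 s
dist = c * tof / 2
= 3e8 * 2.2e-07 / 2
= 33.0 m


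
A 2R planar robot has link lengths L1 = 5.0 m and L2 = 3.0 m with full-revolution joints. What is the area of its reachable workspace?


r_max = L1 + L2 = 8.0 m
r_min = |L1 - L2| = 2.0 m
Area = pi*(r_max^2 - r_min^2)
= pi*(64.0 - 4.0)
= pi * 60.0
= 188.4956 m^2


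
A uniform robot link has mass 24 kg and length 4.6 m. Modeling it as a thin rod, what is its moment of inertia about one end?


I = (1/3) * m * L^2
= (1/3) * 24 * 4.6^2
= 0.333333 * 24 * 21.16
= 169.28 kg*m^2


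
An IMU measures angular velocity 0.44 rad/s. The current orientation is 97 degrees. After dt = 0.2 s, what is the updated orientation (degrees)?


delta_theta = w * dt = 0.44 * 0.2 = 0.088 rad
= 5.042 deg
theta_new = 97 + 5.042 = 102.042 deg


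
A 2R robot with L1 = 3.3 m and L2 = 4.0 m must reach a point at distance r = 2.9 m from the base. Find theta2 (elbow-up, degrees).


cos(theta2) = (r^2 - L1^2 - L2^2) / (2*L1*L2)
cos(theta2) = (8.41 - 10.89 - 16.0) / 26.4
cos(theta2) = -0.7
theta2 = 134.427 degrees


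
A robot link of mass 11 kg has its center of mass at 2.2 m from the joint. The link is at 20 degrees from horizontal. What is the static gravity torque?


tau = m*g*L*cos(angle)
= 11 * 9.81 * 2.2 * cos(20 deg)
= 11 * 9.81 * 2.2 * 0.9397
= 223.0849 Nm


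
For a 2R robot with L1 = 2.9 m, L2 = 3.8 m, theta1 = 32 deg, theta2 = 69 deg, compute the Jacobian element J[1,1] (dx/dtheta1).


J[1,1] = -L1*sin(t1) - L2*sin(t1+t2)
= -2.9*sin(32) - 3.8*sin(101)
= -5.2669


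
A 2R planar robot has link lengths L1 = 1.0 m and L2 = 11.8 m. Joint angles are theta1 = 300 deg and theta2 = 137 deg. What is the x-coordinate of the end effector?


Convert angles to radians: theta1 = 5.236, theta2 = 2.3911
x = L1*cos(theta1) + L2*cos(theta1+theta2)
x = 0.5 + 2.6544
x = 3.1544


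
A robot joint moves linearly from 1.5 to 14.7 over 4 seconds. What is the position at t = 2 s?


s = t/T = 2/4 = 0.5
p(t) = p0 + (pf-p0)*s
= 1.5 + (14.7 - 1.5) * 0.5
= 8.1


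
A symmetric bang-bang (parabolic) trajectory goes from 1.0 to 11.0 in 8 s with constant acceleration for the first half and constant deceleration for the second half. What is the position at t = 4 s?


Symmetric rest-to-rest: each phase covers (pf-p0)/2 in time T/2. 0.5*a*(T/2)^2 = (pf-p0)/2 => a = 4*(pf-p0)/T^2
a = 4*(11.0-1.0)/8^2 = 0.625
t = 4 is in the acceleration phase (t <= T/2).
p = p0 + 0.5*a*t^2 = 1.0 + 0.5*0.625*4^2
= 6.0


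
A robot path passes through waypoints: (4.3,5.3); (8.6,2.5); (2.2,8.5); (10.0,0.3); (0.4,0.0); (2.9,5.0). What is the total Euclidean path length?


Segment lengths:
  seg1 = sqrt((4.3)^2 + (-2.8)^2) = 5.1313
  seg2 = sqrt((-6.4)^2 + (6.0)^2) = 8.7727
  seg3 = sqrt((7.8)^2 + (-8.2)^2) = 11.3172
  seg4 = sqrt((-9.6)^2 + (-0.3)^2) = 9.6047
  seg5 = sqrt((2.5)^2 + (5.0)^2) = 5.5902
Total = 40.4161


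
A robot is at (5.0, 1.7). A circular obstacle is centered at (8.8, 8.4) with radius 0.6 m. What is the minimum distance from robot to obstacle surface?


center_dist = sqrt((5.0-8.8)^2 + (1.7-8.4)^2)
= sqrt(14.44 + 44.89)
= 7.7026
min_dist = center_dist - radius = 7.7026 - 0.6 = 7.1026 m


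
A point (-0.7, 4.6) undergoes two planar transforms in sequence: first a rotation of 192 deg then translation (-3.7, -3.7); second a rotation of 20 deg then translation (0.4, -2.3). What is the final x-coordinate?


After transform 1:
x1 = cos(192)*-0.7 - sin(192)*4.6 + -3.7 = -2.0589
y1 = sin(192)*-0.7 + cos(192)*4.6 + -3.7 = -8.0539
After transform 2:
x2 = cos(20)*-2.0589 - sin(20)*-8.0539 + 0.4
= 1.2199


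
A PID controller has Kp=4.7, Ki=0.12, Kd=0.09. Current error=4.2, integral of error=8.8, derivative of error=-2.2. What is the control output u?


u = Kp*e + Ki*int(e) + Kd*de/dt
= 4.7*4.2 + 0.12*8.8 + 0.09*(-2.2)
= 19.74 + 1.056 + -0.198
= 20.598


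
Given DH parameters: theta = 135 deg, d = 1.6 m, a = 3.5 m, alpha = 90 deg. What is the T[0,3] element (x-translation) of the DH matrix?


T[0,3] = a * cos(theta)
= 3.5 * cos(135 deg)
= 3.5 * -0.7071
= -2.4749


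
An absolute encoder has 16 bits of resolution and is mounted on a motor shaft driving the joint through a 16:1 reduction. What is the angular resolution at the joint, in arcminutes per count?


counts = 2^16 = 65536
effective counts at joint = 65536 * 16 = 1048576
resolution = 360*60 / 1048576
= 0.0206 arcmin/count


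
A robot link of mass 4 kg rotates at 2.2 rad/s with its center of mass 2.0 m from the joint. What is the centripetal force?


F = m * omega^2 * r
= 4 * 2.2^2 * 2.0
= 4 * 4.84 * 2.0
= 38.72 N


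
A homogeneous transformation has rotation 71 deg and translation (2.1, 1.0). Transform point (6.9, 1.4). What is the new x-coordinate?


x' = cos(theta)*px - sin(theta)*py + tx
= 0.3256*6.9 - 0.9455*1.4 + 2.1
= 3.0227


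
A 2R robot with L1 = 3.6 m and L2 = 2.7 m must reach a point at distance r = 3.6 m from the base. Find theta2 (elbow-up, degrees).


cos(theta2) = (r^2 - L1^2 - L2^2) / (2*L1*L2)
cos(theta2) = (12.96 - 12.96 - 7.29) / 19.44
cos(theta2) = -0.375
theta2 = 112.0243 degrees


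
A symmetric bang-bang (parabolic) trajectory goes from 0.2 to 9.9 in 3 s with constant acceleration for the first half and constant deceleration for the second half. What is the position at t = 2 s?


Symmetric rest-to-rest: each phase covers (pf-p0)/2 in time T/2. 0.5*a*(T/2)^2 = (pf-p0)/2 => a = 4*(pf-p0)/T^2
a = 4*(9.9-0.2)/3^2 = 4.3111
t = 2 is in the deceleration phase (t > T/2).
p = pf - 0.5*a*(T-t)^2 = 9.9 - 0.5*4.3111*1^2
= 7.7444


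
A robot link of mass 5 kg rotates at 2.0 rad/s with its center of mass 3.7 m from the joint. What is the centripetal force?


F = m * omega^2 * r
= 5 * 2.0^2 * 3.7
= 5 * 4.0 * 3.7
= 74.0 N


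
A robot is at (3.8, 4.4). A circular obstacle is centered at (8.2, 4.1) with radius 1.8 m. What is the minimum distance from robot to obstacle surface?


center_dist = sqrt((3.8-8.2)^2 + (4.4-4.1)^2)
= sqrt(19.36 + 0.09)
= 4.4102
min_dist = center_dist - radius = 4.4102 - 1.8 = 2.6102 m


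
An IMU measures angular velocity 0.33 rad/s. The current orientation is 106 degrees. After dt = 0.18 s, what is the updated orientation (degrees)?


delta_theta = w * dt = 0.33 * 0.18 = 0.0594 rad
= 3.4034 deg
theta_new = 106 + 3.4034 = 109.4034 deg


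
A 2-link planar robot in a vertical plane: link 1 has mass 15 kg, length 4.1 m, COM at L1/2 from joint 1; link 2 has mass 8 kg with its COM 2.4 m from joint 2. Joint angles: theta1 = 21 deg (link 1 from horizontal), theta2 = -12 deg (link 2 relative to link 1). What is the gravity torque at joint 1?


Horizontal distance from joint 1 to link-1 COM:
  x_c1 = (L1/2)*cos(t1) = 2.05 * 0.9336 = 1.9138 m
Horizontal distance from joint 1 to link-2 COM:
  x_c2 = L1*cos(t1) + Lc2*cos(t1+t2)
       = 4.1*0.9336 + 2.4*0.9877 = 6.1981 m
tau1 = m1*g*x_c1 + m2*g*x_c2
     = 15*9.81*1.9138 + 8*9.81*6.1981
     = 281.6215 + 486.4294
     = 768.0509 Nm


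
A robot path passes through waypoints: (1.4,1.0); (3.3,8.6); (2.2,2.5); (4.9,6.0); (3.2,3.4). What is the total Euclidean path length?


Segment lengths:
  seg1 = sqrt((1.9)^2 + (7.6)^2) = 7.8339
  seg2 = sqrt((-1.1)^2 + (-6.1)^2) = 6.1984
  seg3 = sqrt((2.7)^2 + (3.5)^2) = 4.4204
  seg4 = sqrt((-1.7)^2 + (-2.6)^2) = 3.1064
Total = 21.5591


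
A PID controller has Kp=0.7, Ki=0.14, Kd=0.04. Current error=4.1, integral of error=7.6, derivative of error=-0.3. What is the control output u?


u = Kp*e + Ki*int(e) + Kd*de/dt
= 0.7*4.1 + 0.14*7.6 + 0.04*(-0.3)
= 2.87 + 1.064 + -0.012
= 3.922


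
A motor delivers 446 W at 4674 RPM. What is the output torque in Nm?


omega = 4674 * 2*pi/60 = 489.4601 rad/s
tau = P / omega = 446 / 489.4601
= 0.9112 Nm


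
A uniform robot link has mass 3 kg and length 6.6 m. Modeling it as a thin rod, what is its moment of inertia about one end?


I = (1/3) * m * L^2
= (1/3) * 3 * 6.6^2
= 0.333333 * 3 * 43.56
= 43.56 kg*m^2


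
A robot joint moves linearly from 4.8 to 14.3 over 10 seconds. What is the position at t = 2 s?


s = t/T = 2/10 = 0.2
p(t) = p0 + (pf-p0)*s
= 4.8 + (14.3 - 4.8) * 0.2
= 6.7


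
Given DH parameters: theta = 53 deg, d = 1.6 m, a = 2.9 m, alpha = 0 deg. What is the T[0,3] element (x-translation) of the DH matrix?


T[0,3] = a * cos(theta)
= 2.9 * cos(53 deg)
= 2.9 * 0.6018
= 1.7453


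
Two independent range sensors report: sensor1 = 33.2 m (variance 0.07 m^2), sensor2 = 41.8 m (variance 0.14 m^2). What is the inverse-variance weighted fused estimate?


w1 = (1/var1) / (1/var1 + 1/var2)
   = 14.2857 / (14.2857 + 7.1429) = 0.6667
w2 = 1 - w1 = 0.3333
fused = w1*s1 + w2*s2 = 22.1333 + 13.9333
= 36.0667 m


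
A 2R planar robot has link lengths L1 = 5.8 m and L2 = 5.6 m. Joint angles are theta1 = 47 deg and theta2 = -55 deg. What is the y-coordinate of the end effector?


Convert angles to radians: theta1 = 0.8203, theta2 = -0.9599
y = L1*sin(theta1) + L2*sin(theta1+theta2)
y = 4.2419 + -0.7794
y = 3.4625


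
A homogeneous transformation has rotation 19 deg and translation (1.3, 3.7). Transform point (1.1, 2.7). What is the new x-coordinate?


x' = cos(theta)*px - sin(theta)*py + tx
= 0.9455*1.1 - 0.3256*2.7 + 1.3
= 1.461


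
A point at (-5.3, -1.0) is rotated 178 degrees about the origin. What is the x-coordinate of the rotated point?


x' = x*cos(theta) - y*sin(theta)
cos(178 deg) = -0.9994, sin(178 deg) = 0.0349
x' = -5.3 * -0.9994 - -1.0 * 0.0349
= 5.2968 - -0.0349
= 5.3317


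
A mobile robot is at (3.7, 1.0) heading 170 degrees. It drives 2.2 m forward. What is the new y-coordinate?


y_new = y0 + d*sin(theta)
= 1.0 + 2.2*sin(170)
= 1.0 + 0.382
= 1.382


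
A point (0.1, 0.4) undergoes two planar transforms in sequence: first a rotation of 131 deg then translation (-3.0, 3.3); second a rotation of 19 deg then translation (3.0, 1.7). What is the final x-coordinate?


After transform 1:
x1 = cos(131)*0.1 - sin(131)*0.4 + -3.0 = -3.3675
y1 = sin(131)*0.1 + cos(131)*0.4 + 3.3 = 3.113
After transform 2:
x2 = cos(19)*-3.3675 - sin(19)*3.113 + 3.0
= -1.1975


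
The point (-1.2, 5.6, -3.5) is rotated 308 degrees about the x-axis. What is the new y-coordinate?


Rotation about x-axis: y' = y*cos(theta) - z*sin(theta)
= 5.6 * 0.6157 - -3.5 * -0.788
= 0.6897


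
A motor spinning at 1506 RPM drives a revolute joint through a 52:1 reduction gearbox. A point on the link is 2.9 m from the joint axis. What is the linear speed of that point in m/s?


omega_motor = 1506 * 2*pi/60 = 157.708 rad/s
omega_joint = omega_motor / 52 = 3.0328 rad/s
v = omega_joint * r = 3.0328 * 2.9
= 8.7953 m/s


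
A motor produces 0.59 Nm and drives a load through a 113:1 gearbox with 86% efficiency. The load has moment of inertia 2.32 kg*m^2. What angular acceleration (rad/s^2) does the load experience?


tau_out = tau_motor * N * eta
= 0.59 * 113 * 0.86 = 57.3362 Nm
alpha = tau_out / I = 57.3362 / 2.32
= 24.7139 rad/s^2


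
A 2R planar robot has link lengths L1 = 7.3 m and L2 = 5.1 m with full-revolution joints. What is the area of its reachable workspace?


r_max = L1 + L2 = 12.4 m
r_min = |L1 - L2| = 2.2 m
Area = pi*(r_max^2 - r_min^2)
= pi*(153.76 - 4.84)
= pi * 148.92
= 467.846 m^2


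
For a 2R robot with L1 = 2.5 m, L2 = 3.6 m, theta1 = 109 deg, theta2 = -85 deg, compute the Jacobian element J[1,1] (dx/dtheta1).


J[1,1] = -L1*sin(t1) - L2*sin(t1+t2)
= -2.5*sin(109) - 3.6*sin(24)
= -3.828


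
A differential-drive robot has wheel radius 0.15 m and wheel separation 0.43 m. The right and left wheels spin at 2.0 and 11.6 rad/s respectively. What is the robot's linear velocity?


vR = r*wR = 0.15*2.0 = 0.3 m/s
vL = r*wL = 0.15*11.6 = 1.74 m/s
v = (vR+vL)/2 = 1.02 m/s
omega = (vR-vL)/L = -3.3488 rad/s
linear velocity = 1.02 m/s


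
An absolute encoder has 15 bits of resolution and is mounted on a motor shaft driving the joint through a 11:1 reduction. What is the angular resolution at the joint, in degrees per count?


counts = 2^15 = 32768
effective counts at joint = 32768 * 11 = 360448
resolution = 360 / 360448
= 9.9876e-04 deg/count


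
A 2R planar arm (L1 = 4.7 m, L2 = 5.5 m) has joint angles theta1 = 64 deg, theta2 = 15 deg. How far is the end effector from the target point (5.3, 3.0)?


End effector via forward kinematics:
x = L1*cos(t1) + L2*cos(t1+t2) = 3.1098
y = L1*sin(t1) + L2*sin(t1+t2) = 9.6233
Distance to target:
d = sqrt((5.3 - 3.1098)^2 + (3.0 - 9.6233)^2)
= sqrt(4.797 + 43.8679)
= 6.976 m


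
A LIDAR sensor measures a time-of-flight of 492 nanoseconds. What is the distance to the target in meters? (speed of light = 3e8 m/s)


tof = 492 ns = 4.92e-07 s
dist = c * tof / 2
= 3e8 * 4.92e-07 / 2
= 73.8 m


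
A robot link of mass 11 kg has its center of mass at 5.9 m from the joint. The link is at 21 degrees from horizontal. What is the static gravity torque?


tau = m*g*L*cos(angle)
= 11 * 9.81 * 5.9 * cos(21 deg)
= 11 * 9.81 * 5.9 * 0.9336
= 594.3817 Nm


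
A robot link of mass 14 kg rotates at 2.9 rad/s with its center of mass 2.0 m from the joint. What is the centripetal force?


F = m * omega^2 * r
= 14 * 2.9^2 * 2.0
= 14 * 8.41 * 2.0
= 235.48 N


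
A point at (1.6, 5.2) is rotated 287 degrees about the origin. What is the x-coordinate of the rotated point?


x' = x*cos(theta) - y*sin(theta)
cos(287 deg) = 0.2924, sin(287 deg) = -0.9563
x' = 1.6 * 0.2924 - 5.2 * -0.9563
= 0.4678 - -4.9728
= 5.4406


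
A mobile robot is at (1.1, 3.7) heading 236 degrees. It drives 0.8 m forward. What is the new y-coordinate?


y_new = y0 + d*sin(theta)
= 3.7 + 0.8*sin(236)
= 3.7 + -0.6632
= 3.0368


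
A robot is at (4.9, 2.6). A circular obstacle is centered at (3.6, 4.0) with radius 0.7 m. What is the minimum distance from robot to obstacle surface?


center_dist = sqrt((4.9-3.6)^2 + (2.6-4.0)^2)
= sqrt(1.69 + 1.96)
= 1.9105
min_dist = center_dist - radius = 1.9105 - 0.7 = 1.2105 m


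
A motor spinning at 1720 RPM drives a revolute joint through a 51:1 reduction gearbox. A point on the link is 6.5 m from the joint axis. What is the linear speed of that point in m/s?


omega_motor = 1720 * 2*pi/60 = 180.118 rad/s
omega_joint = omega_motor / 51 = 3.5317 rad/s
v = omega_joint * r = 3.5317 * 6.5
= 22.9562 m/s


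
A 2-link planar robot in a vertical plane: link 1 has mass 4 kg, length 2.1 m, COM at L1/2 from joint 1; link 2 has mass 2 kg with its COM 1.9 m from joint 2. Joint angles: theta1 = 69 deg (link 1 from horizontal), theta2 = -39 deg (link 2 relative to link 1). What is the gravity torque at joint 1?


Horizontal distance from joint 1 to link-1 COM:
  x_c1 = (L1/2)*cos(t1) = 1.05 * 0.3584 = 0.3763 m
Horizontal distance from joint 1 to link-2 COM:
  x_c2 = L1*cos(t1) + Lc2*cos(t1+t2)
       = 2.1*0.3584 + 1.9*0.866 = 2.398 m
tau1 = m1*g*x_c1 + m2*g*x_c2
     = 4*9.81*0.3763 + 2*9.81*2.398
     = 14.7655 + 47.0492
     = 61.8146 Nm


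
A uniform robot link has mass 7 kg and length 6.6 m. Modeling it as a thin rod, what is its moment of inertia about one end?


I = (1/3) * m * L^2
= (1/3) * 7 * 6.6^2
= 0.333333 * 7 * 43.56
= 101.64 kg*m^2


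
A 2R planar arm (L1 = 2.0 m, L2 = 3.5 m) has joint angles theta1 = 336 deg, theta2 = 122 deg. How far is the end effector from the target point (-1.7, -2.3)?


End effector via forward kinematics:
x = L1*cos(t1) + L2*cos(t1+t2) = 1.34
y = L1*sin(t1) + L2*sin(t1+t2) = 2.6525
Distance to target:
d = sqrt((-1.7 - 1.34)^2 + (-2.3 - 2.6525)^2)
= sqrt(9.2415 + 24.5269)
= 5.8111 m


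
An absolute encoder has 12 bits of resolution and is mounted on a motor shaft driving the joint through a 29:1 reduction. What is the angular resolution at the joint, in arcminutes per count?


counts = 2^12 = 4096
effective counts at joint = 4096 * 29 = 118784
resolution = 360*60 / 118784
= 0.1818 arcmin/count


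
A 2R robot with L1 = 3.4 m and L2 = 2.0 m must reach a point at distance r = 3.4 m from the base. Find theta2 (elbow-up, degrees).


cos(theta2) = (r^2 - L1^2 - L2^2) / (2*L1*L2)
cos(theta2) = (11.56 - 11.56 - 4.0) / 13.6
cos(theta2) = -0.294118
theta2 = 107.1046 degrees


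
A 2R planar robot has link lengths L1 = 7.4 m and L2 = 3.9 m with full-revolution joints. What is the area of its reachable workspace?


r_max = L1 + L2 = 11.3 m
r_min = |L1 - L2| = 3.5 m
Area = pi*(r_max^2 - r_min^2)
= pi*(127.69 - 12.25)
= pi * 115.44
= 362.6655 m^2


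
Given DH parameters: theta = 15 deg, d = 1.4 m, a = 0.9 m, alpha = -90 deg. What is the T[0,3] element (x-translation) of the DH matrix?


T[0,3] = a * cos(theta)
= 0.9 * cos(15 deg)
= 0.9 * 0.9659
= 0.8693


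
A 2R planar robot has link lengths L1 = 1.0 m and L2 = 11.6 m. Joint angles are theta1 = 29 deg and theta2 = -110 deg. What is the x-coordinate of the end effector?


Convert angles to radians: theta1 = 0.5061, theta2 = -1.9199
x = L1*cos(theta1) + L2*cos(theta1+theta2)
x = 0.8746 + 1.8146
x = 2.6893


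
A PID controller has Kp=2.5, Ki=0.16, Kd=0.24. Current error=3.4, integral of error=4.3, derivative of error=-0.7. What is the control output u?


u = Kp*e + Ki*int(e) + Kd*de/dt
= 2.5*3.4 + 0.16*4.3 + 0.24*(-0.7)
= 8.5 + 0.688 + -0.168
= 9.02


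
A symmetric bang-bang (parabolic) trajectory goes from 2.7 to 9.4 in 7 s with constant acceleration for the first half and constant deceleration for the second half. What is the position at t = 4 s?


Symmetric rest-to-rest: each phase covers (pf-p0)/2 in time T/2. 0.5*a*(T/2)^2 = (pf-p0)/2 => a = 4*(pf-p0)/T^2
a = 4*(9.4-2.7)/7^2 = 0.5469
t = 4 is in the deceleration phase (t > T/2).
p = pf - 0.5*a*(T-t)^2 = 9.4 - 0.5*0.5469*3^2
= 6.9388


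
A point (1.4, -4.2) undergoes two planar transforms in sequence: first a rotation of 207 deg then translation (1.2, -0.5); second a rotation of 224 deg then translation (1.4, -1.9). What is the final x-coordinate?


After transform 1:
x1 = cos(207)*1.4 - sin(207)*-4.2 + 1.2 = -1.9542
y1 = sin(207)*1.4 + cos(207)*-4.2 + -0.5 = 2.6066
After transform 2:
x2 = cos(224)*-1.9542 - sin(224)*2.6066 + 1.4
= 4.6164


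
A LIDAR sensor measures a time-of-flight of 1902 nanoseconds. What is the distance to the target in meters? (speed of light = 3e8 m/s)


tof = 1902 ns = 1.902e-06 s
dist = c * tof / 2
= 3e8 * 1.902e-06 / 2
= 285.3 m


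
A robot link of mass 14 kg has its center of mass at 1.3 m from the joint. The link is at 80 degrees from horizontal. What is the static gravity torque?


tau = m*g*L*cos(angle)
= 14 * 9.81 * 1.3 * cos(80 deg)
= 14 * 9.81 * 1.3 * 0.1736
= 31.0035 Nm


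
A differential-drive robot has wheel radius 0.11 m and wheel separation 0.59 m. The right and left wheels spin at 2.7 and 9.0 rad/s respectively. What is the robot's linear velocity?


vR = r*wR = 0.11*2.7 = 0.297 m/s
vL = r*wL = 0.11*9.0 = 0.99 m/s
v = (vR+vL)/2 = 0.6435 m/s
omega = (vR-vL)/L = -1.1746 rad/s
linear velocity = 0.6435 m/s


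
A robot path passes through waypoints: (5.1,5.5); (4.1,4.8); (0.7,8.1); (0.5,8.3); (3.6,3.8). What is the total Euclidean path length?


Segment lengths:
  seg1 = sqrt((-1.0)^2 + (-0.7)^2) = 1.2207
  seg2 = sqrt((-3.4)^2 + (3.3)^2) = 4.7381
  seg3 = sqrt((-0.2)^2 + (0.2)^2) = 0.2828
  seg4 = sqrt((3.1)^2 + (-4.5)^2) = 5.4644
Total = 11.7061


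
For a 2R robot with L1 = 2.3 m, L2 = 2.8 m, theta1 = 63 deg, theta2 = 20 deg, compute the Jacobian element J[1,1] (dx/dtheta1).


J[1,1] = -L1*sin(t1) - L2*sin(t1+t2)
= -2.3*sin(63) - 2.8*sin(83)
= -4.8284


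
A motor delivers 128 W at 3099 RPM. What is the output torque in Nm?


omega = 3099 * 2*pi/60 = 324.5265 rad/s
tau = P / omega = 128 / 324.5265
= 0.3944 Nm


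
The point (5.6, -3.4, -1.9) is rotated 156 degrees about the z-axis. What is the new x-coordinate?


Rotation about z-axis: x' = x*cos(theta) - y*sin(theta)
= 5.6 * -0.9135 - -3.4 * 0.4067
= -3.7329


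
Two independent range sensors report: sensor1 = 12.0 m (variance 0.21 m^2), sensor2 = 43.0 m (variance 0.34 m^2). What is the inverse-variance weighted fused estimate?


w1 = (1/var1) / (1/var1 + 1/var2)
   = 4.7619 / (4.7619 + 2.9412) = 0.6182
w2 = 1 - w1 = 0.3818
fused = w1*s1 + w2*s2 = 7.4182 + 16.4182
= 23.8364 m


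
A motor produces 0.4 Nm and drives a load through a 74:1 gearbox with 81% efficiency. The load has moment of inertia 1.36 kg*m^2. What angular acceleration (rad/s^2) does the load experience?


tau_out = tau_motor * N * eta
= 0.4 * 74 * 0.81 = 23.976 Nm
alpha = tau_out / I = 23.976 / 1.36
= 17.6294 rad/s^2


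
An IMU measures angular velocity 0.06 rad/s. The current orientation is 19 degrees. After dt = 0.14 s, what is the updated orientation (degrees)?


delta_theta = w * dt = 0.06 * 0.14 = 0.0084 rad
= 0.4813 deg
theta_new = 19 + 0.4813 = 19.4813 deg


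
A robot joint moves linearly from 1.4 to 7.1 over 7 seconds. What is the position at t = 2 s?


s = t/T = 2/7 = 0.2857
p(t) = p0 + (pf-p0)*s
= 1.4 + (7.1 - 1.4) * 0.2857
= 3.0286


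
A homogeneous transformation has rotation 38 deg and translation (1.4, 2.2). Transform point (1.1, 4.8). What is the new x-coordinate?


x' = cos(theta)*px - sin(theta)*py + tx
= 0.788*1.1 - 0.6157*4.8 + 1.4
= -0.6884


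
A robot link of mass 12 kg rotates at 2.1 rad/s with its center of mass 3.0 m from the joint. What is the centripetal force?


F = m * omega^2 * r
= 12 * 2.1^2 * 3.0
= 12 * 4.41 * 3.0
= 158.76 N


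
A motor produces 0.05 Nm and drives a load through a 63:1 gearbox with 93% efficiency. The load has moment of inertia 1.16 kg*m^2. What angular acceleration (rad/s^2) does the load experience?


tau_out = tau_motor * N * eta
= 0.05 * 63 * 0.93 = 2.9295 Nm
alpha = tau_out / I = 2.9295 / 1.16
= 2.5254 rad/s^2


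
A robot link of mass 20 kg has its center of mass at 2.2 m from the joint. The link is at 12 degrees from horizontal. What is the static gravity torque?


tau = m*g*L*cos(angle)
= 20 * 9.81 * 2.2 * cos(12 deg)
= 20 * 9.81 * 2.2 * 0.9781
= 422.2076 Nm


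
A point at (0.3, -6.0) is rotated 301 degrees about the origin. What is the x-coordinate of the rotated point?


x' = x*cos(theta) - y*sin(theta)
cos(301 deg) = 0.515, sin(301 deg) = -0.8572
x' = 0.3 * 0.515 - -6.0 * -0.8572
= 0.1545 - 5.143
= -4.9885


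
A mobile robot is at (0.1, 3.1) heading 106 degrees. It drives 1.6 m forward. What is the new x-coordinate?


x_new = x0 + d*cos(theta)
= 0.1 + 1.6*cos(106)
= 0.1 + -0.441
= -0.341


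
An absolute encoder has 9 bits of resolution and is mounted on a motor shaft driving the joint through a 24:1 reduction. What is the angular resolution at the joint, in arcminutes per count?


counts = 2^9 = 512
effective counts at joint = 512 * 24 = 12288
resolution = 360*60 / 12288
= 1.7578 arcmin/count


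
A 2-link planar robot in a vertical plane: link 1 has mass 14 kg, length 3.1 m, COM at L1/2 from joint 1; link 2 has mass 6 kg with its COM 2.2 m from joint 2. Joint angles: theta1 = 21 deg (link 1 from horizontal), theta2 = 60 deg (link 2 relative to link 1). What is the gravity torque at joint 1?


Horizontal distance from joint 1 to link-1 COM:
  x_c1 = (L1/2)*cos(t1) = 1.55 * 0.9336 = 1.447 m
Horizontal distance from joint 1 to link-2 COM:
  x_c2 = L1*cos(t1) + Lc2*cos(t1+t2)
       = 3.1*0.9336 + 2.2*0.1564 = 3.2383 m
tau1 = m1*g*x_c1 + m2*g*x_c2
     = 14*9.81*1.447 + 6*9.81*3.2383
     = 198.7378 + 190.6037
     = 389.3415 Nm


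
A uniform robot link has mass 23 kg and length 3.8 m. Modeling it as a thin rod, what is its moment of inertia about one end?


I = (1/3) * m * L^2
= (1/3) * 23 * 3.8^2
= 0.333333 * 23 * 14.44
= 110.7067 kg*m^2


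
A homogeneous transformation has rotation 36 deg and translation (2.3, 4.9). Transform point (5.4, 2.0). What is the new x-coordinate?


x' = cos(theta)*px - sin(theta)*py + tx
= 0.809*5.4 - 0.5878*2.0 + 2.3
= 5.4931


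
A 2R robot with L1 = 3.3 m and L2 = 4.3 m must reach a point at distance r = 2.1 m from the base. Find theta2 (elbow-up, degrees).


cos(theta2) = (r^2 - L1^2 - L2^2) / (2*L1*L2)
cos(theta2) = (4.41 - 10.89 - 18.49) / 28.38
cos(theta2) = -0.879845
theta2 = 151.6237 degrees


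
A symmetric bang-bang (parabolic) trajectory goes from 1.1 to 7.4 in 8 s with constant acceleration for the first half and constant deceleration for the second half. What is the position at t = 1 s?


Symmetric rest-to-rest: each phase covers (pf-p0)/2 in time T/2. 0.5*a*(T/2)^2 = (pf-p0)/2 => a = 4*(pf-p0)/T^2
a = 4*(7.4-1.1)/8^2 = 0.3938
t = 1 is in the acceleration phase (t <= T/2).
p = p0 + 0.5*a*t^2 = 1.1 + 0.5*0.3938*1^2
= 1.2969


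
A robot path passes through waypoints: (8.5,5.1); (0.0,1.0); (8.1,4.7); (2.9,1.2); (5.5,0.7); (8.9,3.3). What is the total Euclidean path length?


Segment lengths:
  seg1 = sqrt((-8.5)^2 + (-4.1)^2) = 9.4372
  seg2 = sqrt((8.1)^2 + (3.7)^2) = 8.9051
  seg3 = sqrt((-5.2)^2 + (-3.5)^2) = 6.2682
  seg4 = sqrt((2.6)^2 + (-0.5)^2) = 2.6476
  seg5 = sqrt((3.4)^2 + (2.6)^2) = 4.2802
Total = 31.5382


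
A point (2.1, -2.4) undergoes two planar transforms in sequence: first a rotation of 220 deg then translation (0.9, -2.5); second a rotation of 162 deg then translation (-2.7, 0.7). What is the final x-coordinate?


After transform 1:
x1 = cos(220)*2.1 - sin(220)*-2.4 + 0.9 = -2.2514
y1 = sin(220)*2.1 + cos(220)*-2.4 + -2.5 = -2.0113
After transform 2:
x2 = cos(162)*-2.2514 - sin(162)*-2.0113 + -2.7
= 0.0627


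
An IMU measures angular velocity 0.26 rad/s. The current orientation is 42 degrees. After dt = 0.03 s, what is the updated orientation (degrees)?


delta_theta = w * dt = 0.26 * 0.03 = 0.0078 rad
= 0.4469 deg
theta_new = 42 + 0.4469 = 42.4469 deg


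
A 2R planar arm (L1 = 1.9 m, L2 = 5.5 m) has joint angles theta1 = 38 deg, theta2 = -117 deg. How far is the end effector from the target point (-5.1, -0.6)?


End effector via forward kinematics:
x = L1*cos(t1) + L2*cos(t1+t2) = 2.5467
y = L1*sin(t1) + L2*sin(t1+t2) = -4.2292
Distance to target:
d = sqrt((-5.1 - 2.5467)^2 + (-0.6 - -4.2292)^2)
= sqrt(58.4716 + 13.171)
= 8.4642 m


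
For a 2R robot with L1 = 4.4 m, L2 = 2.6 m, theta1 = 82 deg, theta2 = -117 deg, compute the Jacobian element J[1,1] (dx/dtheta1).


J[1,1] = -L1*sin(t1) - L2*sin(t1+t2)
= -4.4*sin(82) - 2.6*sin(-35)
= -2.8659


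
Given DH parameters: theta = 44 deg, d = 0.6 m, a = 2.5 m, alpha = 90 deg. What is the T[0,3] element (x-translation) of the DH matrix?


T[0,3] = a * cos(theta)
= 2.5 * cos(44 deg)
= 2.5 * 0.7193
= 1.7983


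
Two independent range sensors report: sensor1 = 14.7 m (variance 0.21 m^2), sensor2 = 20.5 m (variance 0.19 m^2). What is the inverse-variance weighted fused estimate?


w1 = (1/var1) / (1/var1 + 1/var2)
   = 4.7619 / (4.7619 + 5.2632) = 0.475
w2 = 1 - w1 = 0.525
fused = w1*s1 + w2*s2 = 6.9825 + 10.7625
= 17.745 m


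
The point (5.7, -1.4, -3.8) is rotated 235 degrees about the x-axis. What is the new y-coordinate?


Rotation about x-axis: y' = y*cos(theta) - z*sin(theta)
= -1.4 * -0.5736 - -3.8 * -0.8192
= -2.3098


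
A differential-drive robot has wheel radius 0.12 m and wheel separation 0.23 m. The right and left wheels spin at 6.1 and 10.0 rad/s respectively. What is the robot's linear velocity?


vR = r*wR = 0.12*6.1 = 0.732 m/s
vL = r*wL = 0.12*10.0 = 1.2 m/s
v = (vR+vL)/2 = 0.966 m/s
omega = (vR-vL)/L = -2.0348 rad/s
linear velocity = 0.966 m/s


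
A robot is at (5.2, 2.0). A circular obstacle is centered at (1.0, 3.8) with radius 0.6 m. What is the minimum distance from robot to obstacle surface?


center_dist = sqrt((5.2-1.0)^2 + (2.0-3.8)^2)
= sqrt(17.64 + 3.24)
= 4.5695
min_dist = center_dist - radius = 4.5695 - 0.6 = 3.9695 m


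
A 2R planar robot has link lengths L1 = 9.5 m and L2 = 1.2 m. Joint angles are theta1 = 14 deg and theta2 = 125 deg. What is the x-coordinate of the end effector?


Convert angles to radians: theta1 = 0.2443, theta2 = 2.1817
x = L1*cos(theta1) + L2*cos(theta1+theta2)
x = 9.2178 + -0.9057
x = 8.3122


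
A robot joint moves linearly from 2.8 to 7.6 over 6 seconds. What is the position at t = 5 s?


s = t/T = 5/6 = 0.8333
p(t) = p0 + (pf-p0)*s
= 2.8 + (7.6 - 2.8) * 0.8333
= 6.8


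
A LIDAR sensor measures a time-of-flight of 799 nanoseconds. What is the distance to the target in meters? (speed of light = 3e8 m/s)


tof = 799 ns = 7.99e-07 s
dist = c * tof / 2
= 3e8 * 7.99e-07 / 2
= 119.85 m


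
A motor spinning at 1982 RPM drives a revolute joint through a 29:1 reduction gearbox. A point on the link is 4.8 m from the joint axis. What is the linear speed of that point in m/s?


omega_motor = 1982 * 2*pi/60 = 207.5546 rad/s
omega_joint = omega_motor / 29 = 7.1571 rad/s
v = omega_joint * r = 7.1571 * 4.8
= 34.3539 m/s


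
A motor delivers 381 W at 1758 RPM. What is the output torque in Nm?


omega = 1758 * 2*pi/60 = 184.0973 rad/s
tau = P / omega = 381 / 184.0973
= 2.0696 Nm


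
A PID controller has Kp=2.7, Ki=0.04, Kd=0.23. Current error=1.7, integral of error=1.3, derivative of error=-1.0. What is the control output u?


u = Kp*e + Ki*int(e) + Kd*de/dt
= 2.7*1.7 + 0.04*1.3 + 0.23*(-1.0)
= 4.59 + 0.052 + -0.23
= 4.412


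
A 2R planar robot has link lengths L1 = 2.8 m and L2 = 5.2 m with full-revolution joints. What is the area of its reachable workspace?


r_max = L1 + L2 = 8.0 m
r_min = |L1 - L2| = 2.4 m
Area = pi*(r_max^2 - r_min^2)
= pi*(64.0 - 5.76)
= pi * 58.24
= 182.9664 m^2


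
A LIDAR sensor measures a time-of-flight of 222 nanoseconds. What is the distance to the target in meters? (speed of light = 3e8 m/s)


tof = 222 ns = 2.22e-07 s
dist = c * tof / 2
= 3e8 * 2.22e-07 / 2
= 33.3 m


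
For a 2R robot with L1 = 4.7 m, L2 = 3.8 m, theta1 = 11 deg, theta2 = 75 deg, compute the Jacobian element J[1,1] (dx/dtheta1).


J[1,1] = -L1*sin(t1) - L2*sin(t1+t2)
= -4.7*sin(11) - 3.8*sin(86)
= -4.6875


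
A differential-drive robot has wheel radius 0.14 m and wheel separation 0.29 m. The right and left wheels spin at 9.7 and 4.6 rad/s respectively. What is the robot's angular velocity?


vR = r*wR = 0.14*9.7 = 1.358 m/s
vL = r*wL = 0.14*4.6 = 0.644 m/s
v = (vR+vL)/2 = 1.001 m/s
omega = (vR-vL)/L = 2.4621 rad/s
angular velocity = 2.4621 rad/s


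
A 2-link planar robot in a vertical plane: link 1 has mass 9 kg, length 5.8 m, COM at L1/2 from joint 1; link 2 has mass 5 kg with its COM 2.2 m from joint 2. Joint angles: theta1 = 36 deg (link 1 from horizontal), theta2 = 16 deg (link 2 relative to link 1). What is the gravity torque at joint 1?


Horizontal distance from joint 1 to link-1 COM:
  x_c1 = (L1/2)*cos(t1) = 2.9 * 0.809 = 2.3461 m
Horizontal distance from joint 1 to link-2 COM:
  x_c2 = L1*cos(t1) + Lc2*cos(t1+t2)
       = 5.8*0.809 + 2.2*0.6157 = 6.0468 m
tau1 = m1*g*x_c1 + m2*g*x_c2
     = 9*9.81*2.3461 + 5*9.81*6.0468
     = 207.1415 + 296.5933
     = 503.7348 Nm


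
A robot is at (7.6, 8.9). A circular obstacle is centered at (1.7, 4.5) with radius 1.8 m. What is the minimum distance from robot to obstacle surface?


center_dist = sqrt((7.6-1.7)^2 + (8.9-4.5)^2)
= sqrt(34.81 + 19.36)
= 7.36
min_dist = center_dist - radius = 7.36 - 1.8 = 5.56 m


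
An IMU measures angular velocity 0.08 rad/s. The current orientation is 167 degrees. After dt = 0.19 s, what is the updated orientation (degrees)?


delta_theta = w * dt = 0.08 * 0.19 = 0.0152 rad
= 0.8709 deg
theta_new = 167 + 0.8709 = 167.8709 deg


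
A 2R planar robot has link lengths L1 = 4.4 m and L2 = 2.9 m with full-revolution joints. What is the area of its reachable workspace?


r_max = L1 + L2 = 7.3 m
r_min = |L1 - L2| = 1.5 m
Area = pi*(r_max^2 - r_min^2)
= pi*(53.29 - 2.25)
= pi * 51.04
= 160.3469 m^2


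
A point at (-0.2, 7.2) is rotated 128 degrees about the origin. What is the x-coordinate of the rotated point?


x' = x*cos(theta) - y*sin(theta)
cos(128 deg) = -0.6157, sin(128 deg) = 0.788
x' = -0.2 * -0.6157 - 7.2 * 0.788
= 0.1231 - 5.6737
= -5.5505


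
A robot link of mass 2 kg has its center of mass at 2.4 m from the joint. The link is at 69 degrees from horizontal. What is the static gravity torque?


tau = m*g*L*cos(angle)
= 2 * 9.81 * 2.4 * cos(69 deg)
= 2 * 9.81 * 2.4 * 0.3584
= 16.8748 Nm


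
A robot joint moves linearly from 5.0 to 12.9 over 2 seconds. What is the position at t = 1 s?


s = t/T = 1/2 = 0.5
p(t) = p0 + (pf-p0)*s
= 5.0 + (12.9 - 5.0) * 0.5
= 8.95


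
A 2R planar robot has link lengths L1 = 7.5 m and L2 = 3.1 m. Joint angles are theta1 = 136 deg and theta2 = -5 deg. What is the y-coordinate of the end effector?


Convert angles to radians: theta1 = 2.3736, theta2 = -0.0873
y = L1*sin(theta1) + L2*sin(theta1+theta2)
y = 5.2099 + 2.3396
y = 7.5495


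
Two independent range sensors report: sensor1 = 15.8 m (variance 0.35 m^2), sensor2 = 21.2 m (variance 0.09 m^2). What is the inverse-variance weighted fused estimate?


w1 = (1/var1) / (1/var1 + 1/var2)
   = 2.8571 / (2.8571 + 11.1111) = 0.2045
w2 = 1 - w1 = 0.7955
fused = w1*s1 + w2*s2 = 3.2318 + 16.8636
= 20.0955 m


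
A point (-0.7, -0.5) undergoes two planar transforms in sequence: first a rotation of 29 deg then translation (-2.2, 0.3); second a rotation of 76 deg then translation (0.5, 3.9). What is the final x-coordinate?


After transform 1:
x1 = cos(29)*-0.7 - sin(29)*-0.5 + -2.2 = -2.5698
y1 = sin(29)*-0.7 + cos(29)*-0.5 + 0.3 = -0.4767
After transform 2:
x2 = cos(76)*-2.5698 - sin(76)*-0.4767 + 0.5
= 0.3408


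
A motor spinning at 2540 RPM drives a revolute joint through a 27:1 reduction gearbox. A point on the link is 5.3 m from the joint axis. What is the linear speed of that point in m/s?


omega_motor = 2540 * 2*pi/60 = 265.9882 rad/s
omega_joint = omega_motor / 27 = 9.8514 rad/s
v = omega_joint * r = 9.8514 * 5.3
= 52.2125 m/s


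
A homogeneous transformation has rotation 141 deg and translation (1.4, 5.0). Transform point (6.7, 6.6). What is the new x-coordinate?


x' = cos(theta)*px - sin(theta)*py + tx
= -0.7771*6.7 - 0.6293*6.6 + 1.4
= -7.9604


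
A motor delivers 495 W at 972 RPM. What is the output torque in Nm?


omega = 972 * 2*pi/60 = 101.7876 rad/s
tau = P / omega = 495 / 101.7876
= 4.8631 Nm


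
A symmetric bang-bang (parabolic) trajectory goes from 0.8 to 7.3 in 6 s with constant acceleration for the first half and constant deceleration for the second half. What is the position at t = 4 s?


Symmetric rest-to-rest: each phase covers (pf-p0)/2 in time T/2. 0.5*a*(T/2)^2 = (pf-p0)/2 => a = 4*(pf-p0)/T^2
a = 4*(7.3-0.8)/6^2 = 0.7222
t = 4 is in the deceleration phase (t > T/2).
p = pf - 0.5*a*(T-t)^2 = 7.3 - 0.5*0.7222*2^2
= 5.8556


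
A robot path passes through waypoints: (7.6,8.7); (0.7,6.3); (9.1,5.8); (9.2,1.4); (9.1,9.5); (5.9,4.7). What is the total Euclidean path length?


Segment lengths:
  seg1 = sqrt((-6.9)^2 + (-2.4)^2) = 7.3055
  seg2 = sqrt((8.4)^2 + (-0.5)^2) = 8.4149
  seg3 = sqrt((0.1)^2 + (-4.4)^2) = 4.4011
  seg4 = sqrt((-0.1)^2 + (8.1)^2) = 8.1006
  seg5 = sqrt((-3.2)^2 + (-4.8)^2) = 5.7689
Total = 33.991


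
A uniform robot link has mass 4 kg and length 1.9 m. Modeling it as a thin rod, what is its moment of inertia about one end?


I = (1/3) * m * L^2
= (1/3) * 4 * 1.9^2
= 0.333333 * 4 * 3.61
= 4.8133 kg*m^2


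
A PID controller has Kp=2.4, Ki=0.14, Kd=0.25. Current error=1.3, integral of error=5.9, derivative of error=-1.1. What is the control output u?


u = Kp*e + Ki*int(e) + Kd*de/dt
= 2.4*1.3 + 0.14*5.9 + 0.25*(-1.1)
= 3.12 + 0.826 + -0.275
= 3.671


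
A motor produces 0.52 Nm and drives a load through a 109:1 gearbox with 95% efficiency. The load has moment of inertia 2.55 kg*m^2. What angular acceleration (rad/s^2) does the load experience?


tau_out = tau_motor * N * eta
= 0.52 * 109 * 0.95 = 53.846 Nm
alpha = tau_out / I = 53.846 / 2.55
= 21.1161 rad/s^2


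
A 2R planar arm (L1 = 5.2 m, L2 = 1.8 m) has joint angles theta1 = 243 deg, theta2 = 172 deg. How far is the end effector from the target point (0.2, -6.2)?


End effector via forward kinematics:
x = L1*cos(t1) + L2*cos(t1+t2) = -1.3283
y = L1*sin(t1) + L2*sin(t1+t2) = -3.1588
Distance to target:
d = sqrt((0.2 - -1.3283)^2 + (-6.2 - -3.1588)^2)
= sqrt(2.3357 + 9.2491)
= 3.4037 m


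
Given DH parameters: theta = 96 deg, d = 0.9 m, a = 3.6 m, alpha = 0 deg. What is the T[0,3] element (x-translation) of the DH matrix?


T[0,3] = a * cos(theta)
= 3.6 * cos(96 deg)
= 3.6 * -0.1045
= -0.3763


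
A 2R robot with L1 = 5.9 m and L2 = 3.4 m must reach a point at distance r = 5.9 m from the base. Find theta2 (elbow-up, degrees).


cos(theta2) = (r^2 - L1^2 - L2^2) / (2*L1*L2)
cos(theta2) = (34.81 - 34.81 - 11.56) / 40.12
cos(theta2) = -0.288136
theta2 = 106.7464 degrees
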